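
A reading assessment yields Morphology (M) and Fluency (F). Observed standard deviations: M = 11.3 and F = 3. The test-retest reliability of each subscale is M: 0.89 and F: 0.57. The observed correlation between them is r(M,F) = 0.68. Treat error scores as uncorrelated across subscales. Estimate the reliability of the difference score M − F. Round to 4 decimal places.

Var(M−F) = 11.3² + 3² − 2·11.3·3·0.68 = 136.69 − 46.104 = 90.586.
With uncorrelated errors the cross-covariances are all true-score covariance, so they carry over unchanged; only the diagonal terms shrink to ρᵢσᵢ².
True-score variance = [11.3²·0.89 + 3²·0.57] − 46.104 = 118.774 − 46.104 = 72.6701.
Reliability = 72.6701 / 90.586 = 0.8022.

0.8022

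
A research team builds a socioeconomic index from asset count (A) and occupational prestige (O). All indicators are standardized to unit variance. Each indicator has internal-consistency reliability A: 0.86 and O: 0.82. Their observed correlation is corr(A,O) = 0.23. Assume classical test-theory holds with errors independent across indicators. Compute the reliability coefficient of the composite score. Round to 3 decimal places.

0.870

Var(A+O) = 2 + 2·[0.23] = 2 + 0.46 = 2.46.
Under uncorrelated errors the observed covariances equal the true-score covariances, so only the own-variance terms attenuate.
True-score variance = [0.86 + 0.82] + 0.46 = 1.68 + 0.46 = 2.14.
Reliability = 2.14 / 2.46 = 0.870.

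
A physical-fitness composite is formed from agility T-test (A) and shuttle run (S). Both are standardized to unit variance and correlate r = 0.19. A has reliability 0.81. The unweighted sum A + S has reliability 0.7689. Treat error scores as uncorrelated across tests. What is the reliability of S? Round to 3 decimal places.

Var(A+S) = 2 + 2·0.19 = 2.380.
True-score variance = ρ_A + ρ_S + 2·0.19, so 0.7689 = (0.81 + ρ_S + 0.38) / 2.380.
ρ_S = 0.7689·2.380 − 0.81 − 0.38 = 0.640.

0.640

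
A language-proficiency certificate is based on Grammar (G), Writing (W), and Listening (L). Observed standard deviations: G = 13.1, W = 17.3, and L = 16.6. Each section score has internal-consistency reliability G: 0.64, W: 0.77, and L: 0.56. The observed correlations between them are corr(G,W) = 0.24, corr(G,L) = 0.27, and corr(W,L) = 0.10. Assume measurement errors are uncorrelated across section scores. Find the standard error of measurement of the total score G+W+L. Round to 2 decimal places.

15.87

Var(total) = 746.46 + 283.647 = 1030.11.
True-score variance = 494.597 + 283.647 = 778.244, so reliability = 0.7555.
Error variance = 1030.11 − 778.244 = 251.863; SEM = √251.863 = 15.87.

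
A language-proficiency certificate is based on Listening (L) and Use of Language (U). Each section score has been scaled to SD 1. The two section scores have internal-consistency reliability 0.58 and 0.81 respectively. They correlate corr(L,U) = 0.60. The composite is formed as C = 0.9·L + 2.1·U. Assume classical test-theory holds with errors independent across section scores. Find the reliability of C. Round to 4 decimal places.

0.8427

Var(C) = 0.9² + 2.1² + 2·[1.89·0.60] = 5.22 + 2.268 = 7.488.
Under uncorrelated errors the observed covariances equal the true-score covariances, so only the own-variance terms attenuate.
True-score variance = [0.9²·0.58 + 2.1²·0.81] + 2.268 = 4.0419 + 2.268 = 6.3099.
Reliability = 6.3099 / 7.488 = 0.8427.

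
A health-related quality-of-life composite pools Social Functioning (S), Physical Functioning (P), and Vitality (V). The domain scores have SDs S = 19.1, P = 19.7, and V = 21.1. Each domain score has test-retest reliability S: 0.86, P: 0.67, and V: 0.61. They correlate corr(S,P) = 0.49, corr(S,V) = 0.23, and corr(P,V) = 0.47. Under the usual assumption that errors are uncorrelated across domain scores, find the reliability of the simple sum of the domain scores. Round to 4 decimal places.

0.8354

Var(S+P+V) = 19.1² + 19.7² + 21.1² + 2·[19.1·19.7·0.49 + 19.1·21.1·0.23 + 19.7·21.1·0.47] = 1198.11 + 944.859 = 2142.97.
Under uncorrelated errors the observed covariances equal the true-score covariances, so only the own-variance terms attenuate.
True-score variance = [19.1²·0.86 + 19.7²·0.67 + 21.1²·0.61] + 944.859 = 845.335 + 944.859 = 1790.19.
Reliability = 1790.19 / 2142.97 = 0.8354.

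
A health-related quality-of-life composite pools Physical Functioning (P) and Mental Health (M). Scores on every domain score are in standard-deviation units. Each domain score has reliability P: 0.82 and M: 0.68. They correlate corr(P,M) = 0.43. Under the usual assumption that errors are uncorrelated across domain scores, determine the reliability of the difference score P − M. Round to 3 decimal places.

Var(P−M) = 1 + 1 − 2·0.43 = 2 − 0.86 = 1.14.
Because errors are independent across components, Cov(Tᵢ,Tⱼ) = Cov(Xᵢ,Xⱼ); the off-diagonal part of the true-score variance is the same as above.
True-score variance = [0.82 + 0.68] − 0.86 = 1.5 − 0.86 = 0.64.
Reliability = 0.64 / 1.14 = 0.561.

0.561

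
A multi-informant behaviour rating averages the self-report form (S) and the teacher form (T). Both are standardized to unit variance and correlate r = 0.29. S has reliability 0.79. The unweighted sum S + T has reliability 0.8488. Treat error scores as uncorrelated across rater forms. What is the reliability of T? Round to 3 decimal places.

0.820

Var(S+T) = 2 + 2·0.29 = 2.580.
True-score variance = ρ_S + ρ_T + 2·0.29, so 0.8488 = (0.79 + ρ_T + 0.58) / 2.580.
ρ_T = 0.8488·2.580 − 0.79 − 0.58 = 0.820.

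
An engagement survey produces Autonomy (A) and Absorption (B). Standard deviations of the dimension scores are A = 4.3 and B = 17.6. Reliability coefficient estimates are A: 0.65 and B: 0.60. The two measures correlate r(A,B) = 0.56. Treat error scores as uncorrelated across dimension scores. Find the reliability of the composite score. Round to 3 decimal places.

0.684

Var(A+B) = 4.3² + 17.6² + 2·[4.3·17.6·0.56] = 328.25 + 84.7616 = 413.012.
Under uncorrelated errors the observed covariances equal the true-score covariances, so only the own-variance terms attenuate.
True-score variance = [4.3²·0.65 + 17.6²·0.60] + 84.7616 = 197.875 + 84.7616 = 282.636.
Reliability = 282.636 / 413.012 = 0.684.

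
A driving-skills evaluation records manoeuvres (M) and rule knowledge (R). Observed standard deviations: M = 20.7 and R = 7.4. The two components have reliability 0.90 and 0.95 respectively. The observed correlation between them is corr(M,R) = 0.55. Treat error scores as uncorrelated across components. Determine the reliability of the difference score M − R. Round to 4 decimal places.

0.8552

Var(M−R) = 20.7² + 7.4² − 2·20.7·7.4·0.55 = 483.25 − 168.498 = 314.752.
Because errors are independent across components, Cov(Tᵢ,Tⱼ) = Cov(Xᵢ,Xⱼ); the off-diagonal part of the true-score variance is the same as above.
True-score variance = [20.7²·0.90 + 7.4²·0.95] − 168.498 = 437.663 − 168.498 = 269.165.
Reliability = 269.165 / 314.752 = 0.8552.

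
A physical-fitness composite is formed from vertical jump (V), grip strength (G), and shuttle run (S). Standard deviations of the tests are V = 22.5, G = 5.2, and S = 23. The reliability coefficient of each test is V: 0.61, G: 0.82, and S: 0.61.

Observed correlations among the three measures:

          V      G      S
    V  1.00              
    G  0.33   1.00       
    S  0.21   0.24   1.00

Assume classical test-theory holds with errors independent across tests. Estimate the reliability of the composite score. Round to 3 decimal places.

0.711

Var(V+G+S) = 22.5² + 5.2² + 23² + 2·[22.5·5.2·0.33 + 22.5·23·0.21 + 5.2·23·0.24] = 1062.29 + 351.978 = 1414.27.
With uncorrelated errors the cross-covariances are all true-score covariance, so they carry over unchanged; only the diagonal terms shrink to ρᵢσᵢ².
True-score variance = [22.5²·0.61 + 5.2²·0.82 + 23²·0.61] + 351.978 = 653.675 + 351.978 = 1005.65.
Reliability = 1005.65 / 1414.27 = 0.711.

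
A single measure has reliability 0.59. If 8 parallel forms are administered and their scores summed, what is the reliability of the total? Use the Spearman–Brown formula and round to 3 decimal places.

ρ_k = kρ / (1 + (k−1)ρ) = 8·0.59 / (1 + 7·0.59) = 4.720 / 5.130 = 0.920.

0.920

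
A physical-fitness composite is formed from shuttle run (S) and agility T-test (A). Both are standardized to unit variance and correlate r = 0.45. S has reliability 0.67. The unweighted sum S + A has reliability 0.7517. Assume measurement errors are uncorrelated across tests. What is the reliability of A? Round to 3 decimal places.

Var(S+A) = 2 + 2·0.45 = 2.900.
True-score variance = ρ_S + ρ_A + 2·0.45, so 0.7517 = (0.67 + ρ_A + 0.90) / 2.900.
ρ_A = 0.7517·2.900 − 0.67 − 0.90 = 0.610.

0.610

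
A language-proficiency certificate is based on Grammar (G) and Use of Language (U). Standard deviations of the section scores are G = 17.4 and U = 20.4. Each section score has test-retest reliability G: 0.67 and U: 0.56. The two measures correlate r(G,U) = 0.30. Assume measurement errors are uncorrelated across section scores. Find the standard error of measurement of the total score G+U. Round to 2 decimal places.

16.82

Var(total) = 718.92 + 212.976 = 931.896.
True-score variance = 435.899 + 212.976 = 648.875, so reliability = 0.6963.
Error variance = 931.896 − 648.875 = 283.021; SEM = √283.021 = 16.82.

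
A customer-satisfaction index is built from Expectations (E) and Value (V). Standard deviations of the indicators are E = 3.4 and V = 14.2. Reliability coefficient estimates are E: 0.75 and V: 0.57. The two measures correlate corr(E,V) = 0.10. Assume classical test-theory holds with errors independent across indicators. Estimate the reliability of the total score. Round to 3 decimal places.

Var(E+V) = 3.4² + 14.2² + 2·[3.4·14.2·0.10] = 213.2 + 9.656 = 222.856.
Because errors are independent across components, Cov(Tᵢ,Tⱼ) = Cov(Xᵢ,Xⱼ); the off-diagonal part of the true-score variance is the same as above.
True-score variance = [3.4²·0.75 + 14.2²·0.57] + 9.656 = 123.605 + 9.656 = 133.261.
Reliability = 133.261 / 222.856 = 0.598.

0.598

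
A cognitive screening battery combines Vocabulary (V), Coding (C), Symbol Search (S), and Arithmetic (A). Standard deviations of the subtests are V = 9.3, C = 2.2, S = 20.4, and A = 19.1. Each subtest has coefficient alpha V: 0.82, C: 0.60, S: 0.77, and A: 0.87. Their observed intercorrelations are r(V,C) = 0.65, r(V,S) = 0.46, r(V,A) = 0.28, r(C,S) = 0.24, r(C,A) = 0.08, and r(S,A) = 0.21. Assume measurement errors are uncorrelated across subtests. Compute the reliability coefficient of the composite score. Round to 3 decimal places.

0.882

Var(V+C+S+A) = 9.3² + 2.2² + 20.4² + 19.1² + 2·[9.3·2.2·0.65 + 9.3·20.4·0.46 + 9.3·19.1·0.28 + 2.2·20.4·0.24 + 2.2·19.1·0.08 + 20.4·19.1·0.21] = 872.3 + 492.528 = 1364.83.
Because errors are independent across components, Cov(Tᵢ,Tⱼ) = Cov(Xᵢ,Xⱼ); the off-diagonal part of the true-score variance is the same as above.
True-score variance = [9.3²·0.82 + 2.2²·0.60 + 20.4²·0.77 + 19.1²·0.87] + 492.528 = 711.654 + 492.528 = 1204.18.
Reliability = 1204.18 / 1364.83 = 0.882.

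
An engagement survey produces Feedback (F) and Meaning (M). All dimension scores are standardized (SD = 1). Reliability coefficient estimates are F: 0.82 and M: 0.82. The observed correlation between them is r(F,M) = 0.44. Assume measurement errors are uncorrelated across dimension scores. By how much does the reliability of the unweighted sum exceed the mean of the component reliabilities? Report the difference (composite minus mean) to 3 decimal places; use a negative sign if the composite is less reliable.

0.055

Var(sum) = 2 + 0.88 = 2.88; true-score variance = 1.64 + 0.88 = 2.52; composite reliability = 0.8750.
Mean component reliability = 0.8200.
Difference = 0.8750 − 0.8200 = 0.055.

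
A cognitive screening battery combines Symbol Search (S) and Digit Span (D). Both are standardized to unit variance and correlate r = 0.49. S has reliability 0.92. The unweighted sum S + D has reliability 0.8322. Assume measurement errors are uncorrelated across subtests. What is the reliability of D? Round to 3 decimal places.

0.580

Var(S+D) = 2 + 2·0.49 = 2.980.
True-score variance = ρ_S + ρ_D + 2·0.49, so 0.8322 = (0.92 + ρ_D + 0.98) / 2.980.
ρ_D = 0.8322·2.980 − 0.92 − 0.98 = 0.580.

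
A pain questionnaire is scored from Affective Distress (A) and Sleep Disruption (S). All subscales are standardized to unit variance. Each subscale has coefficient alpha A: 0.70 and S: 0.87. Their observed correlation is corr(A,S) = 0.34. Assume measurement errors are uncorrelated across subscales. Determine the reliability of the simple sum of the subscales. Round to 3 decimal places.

0.840

Var(A+S) = 2 + 2·[0.34] = 2 + 0.68 = 2.68.
Because errors are independent across components, Cov(Tᵢ,Tⱼ) = Cov(Xᵢ,Xⱼ); the off-diagonal part of the true-score variance is the same as above.
True-score variance = [0.70 + 0.87] + 0.68 = 1.57 + 0.68 = 2.25.
Reliability = 2.25 / 2.68 = 0.840.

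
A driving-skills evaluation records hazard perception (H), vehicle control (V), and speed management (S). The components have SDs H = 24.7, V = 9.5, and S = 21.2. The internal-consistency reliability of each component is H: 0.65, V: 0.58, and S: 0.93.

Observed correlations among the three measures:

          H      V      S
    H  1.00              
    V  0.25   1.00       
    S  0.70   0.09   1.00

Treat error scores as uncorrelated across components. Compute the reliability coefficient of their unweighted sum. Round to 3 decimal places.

0.861

Var(H+V+S) = 24.7² + 9.5² + 21.2² + 2·[24.7·9.5·0.25 + 24.7·21.2·0.70 + 9.5·21.2·0.09] = 1149.78 + 886.673 = 2036.45.
With uncorrelated errors the cross-covariances are all true-score covariance, so they carry over unchanged; only the diagonal terms shrink to ρᵢσᵢ².
True-score variance = [24.7²·0.65 + 9.5²·0.58 + 21.2²·0.93] + 886.673 = 866.883 + 886.673 = 1753.56.
Reliability = 1753.56 / 2036.45 = 0.861.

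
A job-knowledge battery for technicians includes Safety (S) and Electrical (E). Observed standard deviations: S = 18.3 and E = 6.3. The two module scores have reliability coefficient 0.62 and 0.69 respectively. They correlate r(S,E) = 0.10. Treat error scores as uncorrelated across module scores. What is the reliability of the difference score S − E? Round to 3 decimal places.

0.603

Var(S−E) = 18.3² + 6.3² − 2·18.3·6.3·0.10 = 374.58 − 23.058 = 351.522.
Under uncorrelated errors the observed covariances equal the true-score covariances, so only the own-variance terms attenuate.
True-score variance = [18.3²·0.62 + 6.3²·0.69] − 23.058 = 235.018 − 23.058 = 211.96.
Reliability = 211.96 / 351.522 = 0.603.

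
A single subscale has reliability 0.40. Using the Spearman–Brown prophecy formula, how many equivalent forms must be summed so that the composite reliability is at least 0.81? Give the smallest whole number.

k ≥ ρ*(1−ρ₁)/(ρ₁(1−ρ*)) = 0.81·0.60 / (0.40·0.19) = 6.395.
Smallest integer k = 7.

7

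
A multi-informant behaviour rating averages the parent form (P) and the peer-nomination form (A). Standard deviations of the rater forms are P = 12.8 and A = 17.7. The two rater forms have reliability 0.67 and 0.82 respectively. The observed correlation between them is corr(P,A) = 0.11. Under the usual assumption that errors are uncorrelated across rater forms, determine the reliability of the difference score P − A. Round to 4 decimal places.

Var(P−A) = 12.8² + 17.7² − 2·12.8·17.7·0.11 = 477.13 − 49.8432 = 427.287.
With uncorrelated errors the cross-covariances are all true-score covariance, so they carry over unchanged; only the diagonal terms shrink to ρᵢσᵢ².
True-score variance = [12.8²·0.67 + 17.7²·0.82] − 49.8432 = 366.671 − 49.8432 = 316.827.
Reliability = 316.827 / 427.287 = 0.7415.

0.7415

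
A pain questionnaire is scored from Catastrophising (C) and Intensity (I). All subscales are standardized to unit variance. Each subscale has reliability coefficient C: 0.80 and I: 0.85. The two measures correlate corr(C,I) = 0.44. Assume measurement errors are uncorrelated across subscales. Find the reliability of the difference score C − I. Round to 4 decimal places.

Var(C−I) = 1 + 1 − 2·0.44 = 2 − 0.88 = 1.12.
With uncorrelated errors the cross-covariances are all true-score covariance, so they carry over unchanged; only the diagonal terms shrink to ρᵢσᵢ².
True-score variance = [0.80 + 0.85] − 0.88 = 1.65 − 0.88 = 0.77.
Reliability = 0.77 / 1.12 = 0.6875.

0.6875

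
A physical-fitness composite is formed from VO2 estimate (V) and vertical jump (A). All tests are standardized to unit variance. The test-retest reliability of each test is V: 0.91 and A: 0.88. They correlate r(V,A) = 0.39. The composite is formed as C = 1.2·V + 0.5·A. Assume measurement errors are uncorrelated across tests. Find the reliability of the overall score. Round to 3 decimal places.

Var(C) = 1.2² + 0.5² + 2·[0.6·0.39] = 1.69 + 0.468 = 2.158.
Under uncorrelated errors the observed covariances equal the true-score covariances, so only the own-variance terms attenuate.
True-score variance = [1.2²·0.91 + 0.5²·0.88] + 0.468 = 1.5304 + 0.468 = 1.9984.
Reliability = 1.9984 / 2.158 = 0.926.

0.926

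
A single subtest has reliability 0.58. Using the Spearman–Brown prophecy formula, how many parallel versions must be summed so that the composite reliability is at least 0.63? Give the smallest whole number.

k ≥ ρ*(1−ρ₁)/(ρ₁(1−ρ*)) = 0.63·0.42 / (0.58·0.37) = 1.233.
Smallest integer k = 2.

2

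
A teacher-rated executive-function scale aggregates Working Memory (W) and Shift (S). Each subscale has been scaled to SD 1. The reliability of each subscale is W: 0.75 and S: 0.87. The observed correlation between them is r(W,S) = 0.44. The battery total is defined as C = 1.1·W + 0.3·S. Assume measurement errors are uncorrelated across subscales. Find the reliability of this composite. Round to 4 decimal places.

0.8024

Var(C) = 1.1² + 0.3² + 2·[0.33·0.44] = 1.3 + 0.2904 = 1.5904.
With uncorrelated errors the cross-covariances are all true-score covariance, so they carry over unchanged; only the diagonal terms shrink to ρᵢσᵢ².
True-score variance = [1.1²·0.75 + 0.3²·0.87] + 0.2904 = 0.9858 + 0.2904 = 1.2762.
Reliability = 1.2762 / 1.5904 = 0.8024.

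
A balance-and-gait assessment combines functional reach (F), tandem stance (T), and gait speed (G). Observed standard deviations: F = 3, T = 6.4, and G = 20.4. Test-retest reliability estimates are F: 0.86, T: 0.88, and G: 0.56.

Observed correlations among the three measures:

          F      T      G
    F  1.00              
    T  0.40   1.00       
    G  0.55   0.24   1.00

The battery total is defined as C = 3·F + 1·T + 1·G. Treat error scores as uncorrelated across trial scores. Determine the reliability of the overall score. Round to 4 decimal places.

0.7651

Var(C) = 3²·3² + 6.4² + 20.4² + 2·[3·3·6.4·0.40 + 3·3·20.4·0.55 + 6.4·20.4·0.24] = 538.12 + 310.709 = 848.829.
With uncorrelated errors the cross-covariances are all true-score covariance, so they carry over unchanged; only the diagonal terms shrink to ρᵢσᵢ².
True-score variance = [3²·3²·0.86 + 6.4²·0.88 + 20.4²·0.56] + 310.709 = 338.754 + 310.709 = 649.463.
Reliability = 649.463 / 848.829 = 0.7651.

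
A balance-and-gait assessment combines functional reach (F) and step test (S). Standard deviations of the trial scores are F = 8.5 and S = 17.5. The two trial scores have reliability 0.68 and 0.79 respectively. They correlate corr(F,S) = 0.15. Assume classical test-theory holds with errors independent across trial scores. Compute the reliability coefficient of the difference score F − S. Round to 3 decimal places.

Var(F−S) = 8.5² + 17.5² − 2·8.5·17.5·0.15 = 378.5 − 44.625 = 333.875.
Because errors are independent across components, Cov(Tᵢ,Tⱼ) = Cov(Xᵢ,Xⱼ); the off-diagonal part of the true-score variance is the same as above.
True-score variance = [8.5²·0.68 + 17.5²·0.79] − 44.625 = 291.067 − 44.625 = 246.442.
Reliability = 246.442 / 333.875 = 0.738.

0.738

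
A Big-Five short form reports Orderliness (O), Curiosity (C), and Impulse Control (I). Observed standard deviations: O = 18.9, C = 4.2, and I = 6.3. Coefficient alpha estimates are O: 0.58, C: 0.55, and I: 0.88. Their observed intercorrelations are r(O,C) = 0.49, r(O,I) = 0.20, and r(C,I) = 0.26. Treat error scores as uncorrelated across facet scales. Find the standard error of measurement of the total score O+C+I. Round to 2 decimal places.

12.76

Var(total) = 414.54 + 139.18 = 553.72.
True-score variance = 251.811 + 139.18 = 390.991, so reliability = 0.7061.
Error variance = 553.72 − 390.991 = 162.729; SEM = √162.729 = 12.76.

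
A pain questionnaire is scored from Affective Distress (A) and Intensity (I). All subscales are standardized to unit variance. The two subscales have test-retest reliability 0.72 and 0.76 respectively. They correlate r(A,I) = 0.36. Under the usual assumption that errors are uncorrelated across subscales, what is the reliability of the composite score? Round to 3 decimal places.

0.809

Var(A+I) = 2 + 2·[0.36] = 2 + 0.72 = 2.72.
With uncorrelated errors the cross-covariances are all true-score covariance, so they carry over unchanged; only the diagonal terms shrink to ρᵢσᵢ².
True-score variance = [0.72 + 0.76] + 0.72 = 1.48 + 0.72 = 2.2.
Reliability = 2.2 / 2.72 = 0.809.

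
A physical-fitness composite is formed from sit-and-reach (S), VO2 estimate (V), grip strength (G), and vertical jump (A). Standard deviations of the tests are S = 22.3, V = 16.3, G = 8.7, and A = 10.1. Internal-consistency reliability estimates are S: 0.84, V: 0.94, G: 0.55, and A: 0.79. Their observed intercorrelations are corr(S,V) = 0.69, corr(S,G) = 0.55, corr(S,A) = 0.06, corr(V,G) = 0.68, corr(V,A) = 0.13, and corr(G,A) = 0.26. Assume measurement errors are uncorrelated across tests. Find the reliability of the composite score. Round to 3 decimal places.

Var(S+V+G+A) = 22.3² + 16.3² + 8.7² + 10.1² + 2·[22.3·16.3·0.69 + 22.3·8.7·0.55 + 22.3·10.1·0.06 + 16.3·8.7·0.68 + 16.3·10.1·0.13 + 8.7·10.1·0.26] = 940.68 + 1023.41 = 1964.09.
Under uncorrelated errors the observed covariances equal the true-score covariances, so only the own-variance terms attenuate.
True-score variance = [22.3²·0.84 + 16.3²·0.94 + 8.7²·0.55 + 10.1²·0.79] + 1023.41 = 789.69 + 1023.41 = 1813.1.
Reliability = 1813.1 / 1964.09 = 0.923.

0.923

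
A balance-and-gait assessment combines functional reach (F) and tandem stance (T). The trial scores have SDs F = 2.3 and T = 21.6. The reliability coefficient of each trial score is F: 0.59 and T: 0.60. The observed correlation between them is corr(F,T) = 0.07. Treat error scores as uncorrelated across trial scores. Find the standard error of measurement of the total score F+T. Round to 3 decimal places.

Var(total) = 471.85 + 6.9552 = 478.805.
True-score variance = 283.057 + 6.9552 = 290.012, so reliability = 0.6057.
Error variance = 478.805 − 290.012 = 188.793; SEM = √188.793 = 13.740.

13.740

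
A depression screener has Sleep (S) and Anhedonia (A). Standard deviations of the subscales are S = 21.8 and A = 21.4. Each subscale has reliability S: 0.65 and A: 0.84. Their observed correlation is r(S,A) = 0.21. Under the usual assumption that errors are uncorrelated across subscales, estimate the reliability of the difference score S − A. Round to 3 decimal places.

Var(S−A) = 21.8² + 21.4² − 2·21.8·21.4·0.21 = 933.2 − 195.938 = 737.262.
Under uncorrelated errors the observed covariances equal the true-score covariances, so only the own-variance terms attenuate.
True-score variance = [21.8²·0.65 + 21.4²·0.84] − 195.938 = 693.592 − 195.938 = 497.654.
Reliability = 497.654 / 737.262 = 0.675.

0.675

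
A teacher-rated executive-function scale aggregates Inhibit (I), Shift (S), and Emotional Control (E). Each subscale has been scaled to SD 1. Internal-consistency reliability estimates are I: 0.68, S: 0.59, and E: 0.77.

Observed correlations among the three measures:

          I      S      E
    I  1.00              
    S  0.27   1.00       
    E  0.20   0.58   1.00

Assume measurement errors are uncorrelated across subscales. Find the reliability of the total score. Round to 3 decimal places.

Var(I+S+E) = 3 + 2·[0.27 + 0.20 + 0.58] = 3 + 2.1 = 5.1.
Under uncorrelated errors the observed covariances equal the true-score covariances, so only the own-variance terms attenuate.
True-score variance = [0.68 + 0.59 + 0.77] + 2.1 = 2.04 + 2.1 = 4.14.
Reliability = 4.14 / 5.1 = 0.812.

0.812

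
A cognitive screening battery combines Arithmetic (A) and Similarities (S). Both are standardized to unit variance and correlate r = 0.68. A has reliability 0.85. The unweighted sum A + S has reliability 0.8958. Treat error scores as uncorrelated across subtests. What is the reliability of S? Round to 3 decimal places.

0.800

Var(A+S) = 2 + 2·0.68 = 3.360.
True-score variance = ρ_A + ρ_S + 2·0.68, so 0.8958 = (0.85 + ρ_S + 1.36) / 3.360.
ρ_S = 0.8958·3.360 − 0.85 − 1.36 = 0.800.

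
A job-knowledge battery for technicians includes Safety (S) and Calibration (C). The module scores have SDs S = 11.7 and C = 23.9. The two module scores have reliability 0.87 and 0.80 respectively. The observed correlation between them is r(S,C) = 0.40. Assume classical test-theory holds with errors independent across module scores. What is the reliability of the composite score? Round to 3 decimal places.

0.858

Var(S+C) = 11.7² + 23.9² + 2·[11.7·23.9·0.40] = 708.1 + 223.704 = 931.804.
With uncorrelated errors the cross-covariances are all true-score covariance, so they carry over unchanged; only the diagonal terms shrink to ρᵢσᵢ².
True-score variance = [11.7²·0.87 + 23.9²·0.80] + 223.704 = 576.062 + 223.704 = 799.766.
Reliability = 799.766 / 931.804 = 0.858.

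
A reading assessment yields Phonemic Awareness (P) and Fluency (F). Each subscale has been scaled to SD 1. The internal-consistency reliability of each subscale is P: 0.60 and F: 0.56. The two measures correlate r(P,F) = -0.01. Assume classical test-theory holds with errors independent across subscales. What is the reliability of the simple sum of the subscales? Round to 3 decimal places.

Var(P+F) = 2 + 2·[(-0.01)] = 2 − 0.02 = 1.98.
Because errors are independent across components, Cov(Tᵢ,Tⱼ) = Cov(Xᵢ,Xⱼ); the off-diagonal part of the true-score variance is the same as above.
True-score variance = [0.60 + 0.56] − 0.02 = 1.16 − 0.02 = 1.14.
Reliability = 1.14 / 1.98 = 0.576.

0.576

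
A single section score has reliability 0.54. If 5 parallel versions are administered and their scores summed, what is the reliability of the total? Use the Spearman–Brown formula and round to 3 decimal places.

0.854

ρ_k = kρ / (1 + (k−1)ρ) = 5·0.54 / (1 + 4·0.54) = 2.700 / 3.160 = 0.854.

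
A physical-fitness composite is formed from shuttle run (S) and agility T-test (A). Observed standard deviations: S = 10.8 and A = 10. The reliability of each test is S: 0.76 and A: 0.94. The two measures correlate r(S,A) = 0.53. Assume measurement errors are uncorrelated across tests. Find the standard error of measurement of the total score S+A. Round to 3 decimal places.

5.830

Var(total) = 216.64 + 114.48 = 331.12.
True-score variance = 182.646 + 114.48 = 297.126, so reliability = 0.8973.
Error variance = 331.12 − 297.126 = 33.9936; SEM = √33.9936 = 5.830.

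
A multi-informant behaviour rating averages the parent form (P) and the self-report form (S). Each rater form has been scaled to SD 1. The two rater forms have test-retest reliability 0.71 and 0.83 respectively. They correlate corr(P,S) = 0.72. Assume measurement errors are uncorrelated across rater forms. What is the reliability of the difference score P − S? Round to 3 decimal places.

Var(P−S) = 1 + 1 − 2·0.72 = 2 − 1.44 = 0.56.
Under uncorrelated errors the observed covariances equal the true-score covariances, so only the own-variance terms attenuate.
True-score variance = [0.71 + 0.83] − 1.44 = 1.54 − 1.44 = 0.1.
Reliability = 0.1 / 0.56 = 0.179.

0.179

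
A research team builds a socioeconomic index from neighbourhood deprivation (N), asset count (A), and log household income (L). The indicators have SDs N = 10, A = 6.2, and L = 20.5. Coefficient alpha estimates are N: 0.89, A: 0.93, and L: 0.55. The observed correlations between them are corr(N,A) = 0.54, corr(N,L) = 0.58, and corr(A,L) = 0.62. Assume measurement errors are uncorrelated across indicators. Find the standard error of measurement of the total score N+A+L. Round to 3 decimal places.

14.241

Var(total) = 558.69 + 462.364 = 1021.05.
True-score variance = 355.887 + 462.364 = 818.251, so reliability = 0.8014.
Error variance = 1021.05 − 818.251 = 202.803; SEM = √202.803 = 14.241.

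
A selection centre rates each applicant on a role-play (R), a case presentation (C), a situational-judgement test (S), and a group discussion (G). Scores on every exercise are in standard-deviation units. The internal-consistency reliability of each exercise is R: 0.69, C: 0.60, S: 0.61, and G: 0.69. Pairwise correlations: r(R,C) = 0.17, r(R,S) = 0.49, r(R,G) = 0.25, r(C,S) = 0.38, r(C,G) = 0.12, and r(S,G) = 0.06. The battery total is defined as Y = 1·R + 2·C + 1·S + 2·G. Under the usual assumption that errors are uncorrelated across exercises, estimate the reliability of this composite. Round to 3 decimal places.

Var(Y) = 1 + 2² + 1 + 2² + 2·[2·0.17 + 0.49 + 2·0.25 + 2·0.38 + 4·0.12 + 2·0.06] = 10 + 5.38 = 15.38.
With uncorrelated errors the cross-covariances are all true-score covariance, so they carry over unchanged; only the diagonal terms shrink to ρᵢσᵢ².
True-score variance = [0.69 + 2²·0.60 + 0.61 + 2²·0.69] + 5.38 = 6.46 + 5.38 = 11.84.
Reliability = 11.84 / 15.38 = 0.770.

0.770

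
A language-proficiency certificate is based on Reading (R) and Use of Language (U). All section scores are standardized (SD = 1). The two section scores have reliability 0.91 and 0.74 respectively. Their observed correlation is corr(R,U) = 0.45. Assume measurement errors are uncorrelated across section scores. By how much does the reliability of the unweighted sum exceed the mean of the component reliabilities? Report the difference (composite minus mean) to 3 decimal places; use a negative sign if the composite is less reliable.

0.054

Var(sum) = 2 + 0.9 = 2.9; true-score variance = 1.65 + 0.9 = 2.55; composite reliability = 0.8793.
Mean component reliability = 0.8250.
Difference = 0.8793 − 0.8250 = 0.054.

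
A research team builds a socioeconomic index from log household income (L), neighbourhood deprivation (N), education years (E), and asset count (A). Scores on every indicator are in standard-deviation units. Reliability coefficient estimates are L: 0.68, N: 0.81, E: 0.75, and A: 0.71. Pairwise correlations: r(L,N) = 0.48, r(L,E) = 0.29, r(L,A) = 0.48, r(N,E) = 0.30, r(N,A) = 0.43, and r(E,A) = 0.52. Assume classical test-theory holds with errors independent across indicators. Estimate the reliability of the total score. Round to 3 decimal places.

0.883

Var(L+N+E+A) = 4 + 2·[0.48 + 0.29 + 0.48 + 0.30 + 0.43 + 0.52] = 4 + 5 = 9.
Because errors are independent across components, Cov(Tᵢ,Tⱼ) = Cov(Xᵢ,Xⱼ); the off-diagonal part of the true-score variance is the same as above.
True-score variance = [0.68 + 0.81 + 0.75 + 0.71] + 5 = 2.95 + 5 = 7.95.
Reliability = 7.95 / 9 = 0.883.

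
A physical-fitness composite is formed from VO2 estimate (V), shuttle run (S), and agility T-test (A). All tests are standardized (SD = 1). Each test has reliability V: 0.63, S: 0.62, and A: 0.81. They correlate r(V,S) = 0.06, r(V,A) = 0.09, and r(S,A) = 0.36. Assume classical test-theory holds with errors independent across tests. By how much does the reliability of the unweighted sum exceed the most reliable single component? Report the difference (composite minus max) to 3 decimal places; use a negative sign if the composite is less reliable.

-0.044

Var(sum) = 3 + 1.02 = 4.02; true-score variance = 2.06 + 1.02 = 3.08; composite reliability = 0.7662.
Max component reliability = 0.8100.
Difference = 0.7662 − 0.8100 = -0.044.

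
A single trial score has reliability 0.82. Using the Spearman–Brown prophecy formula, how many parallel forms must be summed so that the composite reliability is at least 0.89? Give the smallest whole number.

k ≥ ρ*(1−ρ₁)/(ρ₁(1−ρ*)) = 0.89·0.18 / (0.82·0.11) = 1.776.
Smallest integer k = 2.

2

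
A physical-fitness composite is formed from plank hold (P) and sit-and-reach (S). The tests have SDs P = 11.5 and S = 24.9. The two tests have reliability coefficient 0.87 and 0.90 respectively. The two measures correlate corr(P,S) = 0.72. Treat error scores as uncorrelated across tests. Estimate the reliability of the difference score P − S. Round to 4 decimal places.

0.7670

Var(P−S) = 11.5² + 24.9² − 2·11.5·24.9·0.72 = 752.26 − 412.344 = 339.916.
Under uncorrelated errors the observed covariances equal the true-score covariances, so only the own-variance terms attenuate.
True-score variance = [11.5²·0.87 + 24.9²·0.90] − 412.344 = 673.066 − 412.344 = 260.722.
Reliability = 260.722 / 339.916 = 0.7670.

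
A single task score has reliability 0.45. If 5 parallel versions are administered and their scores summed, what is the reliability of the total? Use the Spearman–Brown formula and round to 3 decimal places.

0.804

ρ_k = kρ / (1 + (k−1)ρ) = 5·0.45 / (1 + 4·0.45) = 2.250 / 2.800 = 0.804.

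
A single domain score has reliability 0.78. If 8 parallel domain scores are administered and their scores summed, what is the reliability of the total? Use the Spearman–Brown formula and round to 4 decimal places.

ρ_k = kρ / (1 + (k−1)ρ) = 8·0.78 / (1 + 7·0.78) = 6.240 / 6.460 = 0.9659.

0.9659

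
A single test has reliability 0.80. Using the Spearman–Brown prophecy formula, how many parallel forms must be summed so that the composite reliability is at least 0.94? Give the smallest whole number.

k ≥ ρ*(1−ρ₁)/(ρ₁(1−ρ*)) = 0.94·0.20 / (0.80·0.06) = 3.917.
Smallest integer k = 4.

4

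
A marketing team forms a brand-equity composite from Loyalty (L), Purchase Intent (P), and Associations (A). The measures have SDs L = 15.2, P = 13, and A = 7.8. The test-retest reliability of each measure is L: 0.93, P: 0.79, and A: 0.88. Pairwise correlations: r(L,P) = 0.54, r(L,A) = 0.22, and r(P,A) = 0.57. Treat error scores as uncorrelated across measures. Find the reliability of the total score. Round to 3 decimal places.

0.930

Var(L+P+A) = 15.2² + 13² + 7.8² + 2·[15.2·13·0.54 + 15.2·7.8·0.22 + 13·7.8·0.57] = 460.88 + 381.17 = 842.05.
With uncorrelated errors the cross-covariances are all true-score covariance, so they carry over unchanged; only the diagonal terms shrink to ρᵢσᵢ².
True-score variance = [15.2²·0.93 + 13²·0.79 + 7.8²·0.88] + 381.17 = 401.916 + 381.17 = 783.087.
Reliability = 783.087 / 842.05 = 0.930.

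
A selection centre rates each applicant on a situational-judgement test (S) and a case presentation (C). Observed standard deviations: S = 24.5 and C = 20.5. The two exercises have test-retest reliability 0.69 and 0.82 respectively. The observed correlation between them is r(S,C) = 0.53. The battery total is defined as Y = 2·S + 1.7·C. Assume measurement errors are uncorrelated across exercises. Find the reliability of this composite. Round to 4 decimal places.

Var(Y) = 2²·24.5² + 1.7²·20.5² + 2·[3.4·24.5·20.5·0.53] = 3615.52 + 1810.11 = 5425.63.
Because errors are independent across components, Cov(Tᵢ,Tⱼ) = Cov(Xᵢ,Xⱼ); the off-diagonal part of the true-score variance is the same as above.
True-score variance = [2²·24.5²·0.69 + 1.7²·20.5²·0.82] + 1810.11 = 2652.6 + 1810.11 = 4462.71.
Reliability = 4462.71 / 5425.63 = 0.8225.

0.8225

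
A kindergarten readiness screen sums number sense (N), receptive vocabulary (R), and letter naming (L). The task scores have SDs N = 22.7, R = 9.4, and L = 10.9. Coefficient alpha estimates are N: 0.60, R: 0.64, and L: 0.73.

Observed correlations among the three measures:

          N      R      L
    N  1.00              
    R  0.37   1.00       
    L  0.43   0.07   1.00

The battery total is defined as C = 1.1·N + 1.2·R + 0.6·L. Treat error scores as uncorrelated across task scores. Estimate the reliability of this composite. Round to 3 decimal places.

Var(C) = 1.1²·22.7² + 1.2²·9.4² + 0.6²·10.9² + 2·[1.32·22.7·9.4·0.37 + 0.66·22.7·10.9·0.43 + 0.72·9.4·10.9·0.07] = 793.511 + 359.199 = 1152.71.
Under uncorrelated errors the observed covariances equal the true-score covariances, so only the own-variance terms attenuate.
True-score variance = [1.1²·22.7²·0.60 + 1.2²·9.4²·0.64 + 0.6²·10.9²·0.73] + 359.199 = 486.756 + 359.199 = 845.955.
Reliability = 845.955 / 1152.71 = 0.734.

0.734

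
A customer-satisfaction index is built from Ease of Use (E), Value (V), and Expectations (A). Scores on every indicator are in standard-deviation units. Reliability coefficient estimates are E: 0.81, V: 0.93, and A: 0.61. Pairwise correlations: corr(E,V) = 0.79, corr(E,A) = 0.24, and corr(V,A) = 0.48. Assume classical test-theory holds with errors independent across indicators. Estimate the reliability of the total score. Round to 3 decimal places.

0.892

Var(E+V+A) = 3 + 2·[0.79 + 0.24 + 0.48] = 3 + 3.02 = 6.02.
Because errors are independent across components, Cov(Tᵢ,Tⱼ) = Cov(Xᵢ,Xⱼ); the off-diagonal part of the true-score variance is the same as above.
True-score variance = [0.81 + 0.93 + 0.61] + 3.02 = 2.35 + 3.02 = 5.37.
Reliability = 5.37 / 6.02 = 0.892.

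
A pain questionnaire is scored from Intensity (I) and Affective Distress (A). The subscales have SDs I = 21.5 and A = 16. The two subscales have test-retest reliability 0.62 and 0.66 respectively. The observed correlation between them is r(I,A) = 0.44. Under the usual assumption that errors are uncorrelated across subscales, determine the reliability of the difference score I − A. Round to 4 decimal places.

Var(I−A) = 21.5² + 16² − 2·21.5·16·0.44 = 718.25 − 302.72 = 415.53.
With uncorrelated errors the cross-covariances are all true-score covariance, so they carry over unchanged; only the diagonal terms shrink to ρᵢσᵢ².
True-score variance = [21.5²·0.62 + 16²·0.66] − 302.72 = 455.555 − 302.72 = 152.835.
Reliability = 152.835 / 415.53 = 0.3678.

0.3678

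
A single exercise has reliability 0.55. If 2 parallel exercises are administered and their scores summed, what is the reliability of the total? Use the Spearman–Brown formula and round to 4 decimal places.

ρ_k = kρ / (1 + (k−1)ρ) = 2·0.55 / (1 + 1·0.55) = 1.100 / 1.550 = 0.7097.

0.7097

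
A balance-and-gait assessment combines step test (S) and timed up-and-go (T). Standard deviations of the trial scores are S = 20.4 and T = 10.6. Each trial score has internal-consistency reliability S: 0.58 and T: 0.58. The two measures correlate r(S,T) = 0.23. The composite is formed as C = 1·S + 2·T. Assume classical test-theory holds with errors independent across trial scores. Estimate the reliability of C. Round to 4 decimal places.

0.6585

Var(C) = 20.4² + 2²·10.6² + 2·[2·20.4·10.6·0.23] = 865.6 + 198.941 = 1064.54.
Under uncorrelated errors the observed covariances equal the true-score covariances, so only the own-variance terms attenuate.
True-score variance = [20.4²·0.58 + 2²·10.6²·0.58] + 198.941 = 502.048 + 198.941 = 700.989.
Reliability = 700.989 / 1064.54 = 0.6585.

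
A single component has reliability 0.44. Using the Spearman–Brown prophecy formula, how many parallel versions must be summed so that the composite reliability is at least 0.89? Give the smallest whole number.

k ≥ ρ*(1−ρ₁)/(ρ₁(1−ρ*)) = 0.89·0.56 / (0.44·0.11) = 10.298.
Smallest integer k = 11.

11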